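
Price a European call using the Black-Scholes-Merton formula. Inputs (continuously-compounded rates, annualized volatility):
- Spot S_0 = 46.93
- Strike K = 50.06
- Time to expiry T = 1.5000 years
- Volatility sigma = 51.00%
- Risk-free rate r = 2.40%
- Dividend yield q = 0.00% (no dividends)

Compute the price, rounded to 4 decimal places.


Answer: Price = 11.0056

Derivation:
d1 = (ln(S/K) + (r - q + 0.5*sigma^2) * T) / (sigma * sqrt(T)) = 0.26657788
d2 = d1 - sigma * sqrt(T) = -0.35804201
exp(-rT) = 0.96464029; exp(-qT) = 1.00000000
C = S_0 * exp(-qT) * N(d1) - K * exp(-rT) * N(d2)
N(d1) = 0.60510291; N(d2) = 0.36015594
C = 46.9300 * 1.00000000 * 0.60510291 - 50.0600 * 0.96464029 * 0.36015594 = 11.0056


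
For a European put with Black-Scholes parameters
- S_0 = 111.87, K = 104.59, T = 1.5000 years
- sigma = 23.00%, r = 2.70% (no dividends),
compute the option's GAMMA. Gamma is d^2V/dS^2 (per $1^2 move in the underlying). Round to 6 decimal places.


Answer: Gamma = 0.011039

Derivation:
d1 = 0.5234969181; d2 = 0.2418055977
phi(d1) = 0.3478572638; exp(-qT) = 1.0000000000; exp(-rT) = 0.9603091645
Gamma = exp(-qT) * phi(d1) / (S * sigma * sqrt(T)) = 1.0000000000 * 0.3478572638 / (111.8700 * 0.2300 * 1.2247448714) = 0.011039


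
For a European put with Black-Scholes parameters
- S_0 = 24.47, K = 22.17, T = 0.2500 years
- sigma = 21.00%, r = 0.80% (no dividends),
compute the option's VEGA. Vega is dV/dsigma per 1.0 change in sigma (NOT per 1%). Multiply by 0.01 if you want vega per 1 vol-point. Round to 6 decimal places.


Answer: Vega = 2.926105

Derivation:
d1 = 1.0116224174; d2 = 0.9066224174
phi(d1) = 0.2391585660; exp(-qT) = 1.0000000000; exp(-rT) = 0.9980019987
Vega = S * exp(-qT) * phi(d1) * sqrt(T) = 24.4700 * 1.0000000000 * 0.2391585660 * 0.5000000000 = 2.926105


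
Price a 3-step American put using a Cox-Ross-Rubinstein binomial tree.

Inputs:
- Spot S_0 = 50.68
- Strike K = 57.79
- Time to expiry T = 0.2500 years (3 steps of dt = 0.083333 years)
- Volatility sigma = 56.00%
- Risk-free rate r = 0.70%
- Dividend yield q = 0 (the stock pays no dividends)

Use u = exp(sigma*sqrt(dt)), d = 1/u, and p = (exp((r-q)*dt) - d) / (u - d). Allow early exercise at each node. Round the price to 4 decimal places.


dt = T/N = 0.083333
u = exp(sigma*sqrt(dt)) = 1.175458; d = 1/u = 0.850732
p = (exp((r-q)*dt) - d) / (u - d) = 0.461470
Discount per step: exp(-r*dt) = 0.999417
Stock lattice S(k, i) with i counting down-moves:
  k=0: S(0,0) = 50.6800
  k=1: S(1,0) = 59.5722; S(1,1) = 43.1151
  k=2: S(2,0) = 70.0247; S(2,1) = 50.6800; S(2,2) = 36.6794
  k=3: S(3,0) = 82.3111; S(3,1) = 59.5722; S(3,2) = 43.1151; S(3,3) = 31.2043
Terminal payoffs V(N, i) = max(K - S_T, 0):
  V(3,0) = 0.000000; V(3,1) = 0.000000; V(3,2) = 14.674900; V(3,3) = 26.585662
Backward induction: V(k, i) = exp(-r*dt) * [p * V(k+1, i) + (1-p) * V(k+1, i+1)]; then take max(V_cont, immediate exercise) for American.
  V(2,0) = exp(-r*dt) * [p*0.000000 + (1-p)*0.000000] = 0.000000; exercise = 0.000000; V(2,0) = max -> 0.000000
  V(2,1) = exp(-r*dt) * [p*0.000000 + (1-p)*14.674900] = 7.898263; exercise = 7.110000; V(2,1) = max -> 7.898263
  V(2,2) = exp(-r*dt) * [p*14.674900 + (1-p)*26.585662] = 21.076902; exercise = 21.110603; V(2,2) = max -> 21.110603
  V(1,0) = exp(-r*dt) * [p*0.000000 + (1-p)*7.898263] = 4.250970; exercise = 0.000000; V(1,0) = max -> 4.250970
  V(1,1) = exp(-r*dt) * [p*7.898263 + (1-p)*21.110603] = 15.004747; exercise = 14.674900; V(1,1) = max -> 15.004747
  V(0,0) = exp(-r*dt) * [p*4.250970 + (1-p)*15.004747] = 10.036343; exercise = 7.110000; V(0,0) = max -> 10.036343

Answer: Price = V(0,0) = 10.0363


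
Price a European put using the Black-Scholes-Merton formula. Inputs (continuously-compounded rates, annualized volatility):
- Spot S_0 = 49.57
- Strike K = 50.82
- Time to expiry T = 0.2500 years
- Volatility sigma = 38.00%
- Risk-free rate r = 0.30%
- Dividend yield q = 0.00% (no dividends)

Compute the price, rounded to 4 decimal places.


Answer: Price = 4.4341

Derivation:
d1 = (ln(S/K) + (r - q + 0.5*sigma^2) * T) / (sigma * sqrt(T)) = -0.03212719
d2 = d1 - sigma * sqrt(T) = -0.22212719
exp(-rT) = 0.99925028; exp(-qT) = 1.00000000
P = K * exp(-rT) * N(-d2) - S_0 * exp(-qT) * N(-d1)
N(-d1) = 0.51281469; N(-d2) = 0.58789256
P = 50.8200 * 0.99925028 * 0.58789256 - 49.5700 * 1.00000000 * 0.51281469 = 4.4341


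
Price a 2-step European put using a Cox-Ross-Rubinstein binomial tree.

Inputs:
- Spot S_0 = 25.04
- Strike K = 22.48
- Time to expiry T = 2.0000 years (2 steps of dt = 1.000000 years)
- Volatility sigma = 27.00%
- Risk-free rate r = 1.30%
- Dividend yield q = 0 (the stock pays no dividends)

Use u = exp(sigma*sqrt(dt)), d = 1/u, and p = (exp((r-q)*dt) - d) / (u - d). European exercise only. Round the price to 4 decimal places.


dt = T/N = 1.000000
u = exp(sigma*sqrt(dt)) = 1.309964; d = 1/u = 0.763379
p = (exp((r-q)*dt) - d) / (u - d) = 0.456846
Discount per step: exp(-r*dt) = 0.987084
Stock lattice S(k, i) with i counting down-moves:
  k=0: S(0,0) = 25.0400
  k=1: S(1,0) = 32.8015; S(1,1) = 19.1150
  k=2: S(2,0) = 42.9688; S(2,1) = 25.0400; S(2,2) = 14.5920
Terminal payoffs V(N, i) = max(K - S_T, 0):
  V(2,0) = 0.000000; V(2,1) = 0.000000; V(2,2) = 7.887984
Backward induction: V(k, i) = exp(-r*dt) * [p * V(k+1, i) + (1-p) * V(k+1, i+1)].
  V(1,0) = exp(-r*dt) * [p*0.000000 + (1-p)*0.000000] = 0.000000
  V(1,1) = exp(-r*dt) * [p*0.000000 + (1-p)*7.887984] = 4.229050
  V(0,0) = exp(-r*dt) * [p*0.000000 + (1-p)*4.229050] = 2.267356

Answer: Price = V(0,0) = 2.2674


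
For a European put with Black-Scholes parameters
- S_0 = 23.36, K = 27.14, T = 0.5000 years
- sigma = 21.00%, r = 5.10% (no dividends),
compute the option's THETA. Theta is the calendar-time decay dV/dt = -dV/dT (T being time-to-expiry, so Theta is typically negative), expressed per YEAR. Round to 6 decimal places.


Answer: Theta = 0.071911

Derivation:
d1 = -0.7640692592; d2 = -0.9125616833
phi(d1) = 0.2979470629; exp(-qT) = 1.0000000000; exp(-rT) = 0.9748223790
Theta = -S*exp(-qT)*phi(d1)*sigma/(2*sqrt(T)) + r*K*exp(-rT)*N(-d2) - q*S*exp(-qT)*N(-d1)
N(-d1) = 0.7775870148; N(-d2) = 0.8192634429; sqrt(T) = 0.7071067812
Term 1 = -23.3600 * 1.0000000000 * 0.2979470629 * 0.2100 / (2 * 0.7071067812) = -1.0335137144
Term 2 = 0.0510 * 27.1400 * 0.9748223790 * 0.8192634429 = 1.1054245015
Term 3 = 0 (no dividend yield, q = 0)
Theta = -1.0335137144 + (1.1054245015) + (0.0000000000) = 0.071911


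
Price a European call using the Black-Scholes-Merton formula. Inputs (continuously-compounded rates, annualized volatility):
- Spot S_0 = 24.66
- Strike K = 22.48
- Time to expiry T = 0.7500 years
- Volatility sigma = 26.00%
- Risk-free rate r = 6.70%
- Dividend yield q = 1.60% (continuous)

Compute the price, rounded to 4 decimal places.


d1 = (ln(S/K) + (r - q + 0.5*sigma^2) * T) / (sigma * sqrt(T)) = 0.69351524
d2 = d1 - sigma * sqrt(T) = 0.46834864
exp(-rT) = 0.95099165; exp(-qT) = 0.98807171
C = S_0 * exp(-qT) * N(d1) - K * exp(-rT) * N(d2)
N(d1) = 0.75600687; N(d2) = 0.68023235
C = 24.6600 * 0.98807171 * 0.75600687 - 22.4800 * 0.95099165 * 0.68023235 = 3.8785

Answer: Price = 3.8785


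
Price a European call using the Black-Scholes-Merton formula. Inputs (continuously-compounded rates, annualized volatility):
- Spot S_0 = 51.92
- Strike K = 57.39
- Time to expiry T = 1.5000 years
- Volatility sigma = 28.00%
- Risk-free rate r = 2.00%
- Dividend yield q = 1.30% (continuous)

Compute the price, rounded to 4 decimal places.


d1 = (ln(S/K) + (r - q + 0.5*sigma^2) * T) / (sigma * sqrt(T)) = -0.09000708
d2 = d1 - sigma * sqrt(T) = -0.43293565
exp(-rT) = 0.97044553; exp(-qT) = 0.98068890
C = S_0 * exp(-qT) * N(d1) - K * exp(-rT) * N(d2)
N(d1) = 0.46414079; N(d2) = 0.33253076
C = 51.9200 * 0.98068890 * 0.46414079 - 57.3900 * 0.97044553 * 0.33253076 = 5.1129

Answer: Price = 5.1129


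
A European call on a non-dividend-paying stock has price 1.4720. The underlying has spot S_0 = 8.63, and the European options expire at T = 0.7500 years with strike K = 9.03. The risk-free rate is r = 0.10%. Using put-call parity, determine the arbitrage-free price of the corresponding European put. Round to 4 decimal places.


Put-call parity: C - P = S_0 * exp(-qT) - K * exp(-rT).
S_0 * exp(-qT) = 8.6300 * 1.00000000 = 8.63000000
K * exp(-rT) = 9.0300 * 0.99925028 = 9.02323004
P = C - S*exp(-qT) + K*exp(-rT)
P = 1.4720 - 8.63000000 + 9.02323004 = 1.8652

Answer: Put price = 1.8652


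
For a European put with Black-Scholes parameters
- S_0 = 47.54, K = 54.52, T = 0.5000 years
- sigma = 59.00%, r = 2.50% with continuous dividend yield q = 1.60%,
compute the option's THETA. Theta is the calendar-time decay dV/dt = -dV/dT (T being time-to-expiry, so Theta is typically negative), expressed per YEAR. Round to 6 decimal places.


d1 = -0.1089930675; d2 = -0.5261860684
phi(d1) = 0.3965796888; exp(-qT) = 0.9920319148; exp(-rT) = 0.9875778005
Theta = -S*exp(-qT)*phi(d1)*sigma/(2*sqrt(T)) + r*K*exp(-rT)*N(-d2) - q*S*exp(-qT)*N(-d1)
N(-d1) = 0.5433960055; N(-d2) = 0.7006205336; sqrt(T) = 0.7071067812
Term 1 = -47.5400 * 0.9920319148 * 0.3965796888 * 0.5900 / (2 * 0.7071067812) = -7.8028328370
Term 2 = 0.0250 * 54.5200 * 0.9875778005 * 0.7006205336 = 0.9430832602
Term 3 = -0.0160 * 47.5400 * 0.9920319148 * 0.5433960055 = -0.4100352990
Theta = -7.8028328370 + (0.9430832602) + (-0.4100352990) = -7.269785

Answer: Theta = -7.269785


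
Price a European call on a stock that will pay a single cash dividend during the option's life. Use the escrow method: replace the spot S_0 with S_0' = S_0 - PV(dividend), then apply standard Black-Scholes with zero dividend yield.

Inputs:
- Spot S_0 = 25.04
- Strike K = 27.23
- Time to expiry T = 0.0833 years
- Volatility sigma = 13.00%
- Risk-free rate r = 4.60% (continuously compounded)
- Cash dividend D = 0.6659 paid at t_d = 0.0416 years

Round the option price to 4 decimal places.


Answer: Price = 0.0006

Derivation:
PV(D) = D * exp(-r * t_d) = 0.6659 * 0.99808823 = 0.66462695
S_0' = S_0 - PV(D) = 25.0400 - 0.66462695 = 24.37537305
d1 = (ln(S_0'/K) + (r + sigma^2/2)*T) / (sigma*sqrt(T)) = -2.83074523
d2 = d1 - sigma*sqrt(T) = -2.86826549
exp(-rT) = 0.99617553
N(d1) = 0.00232198; N(d2) = 0.00206365
C = S_0' * N(d1) - K * exp(-rT) * N(d2) = 24.37537305 * 0.00232198 - 27.2300 * 0.99617553 * 0.00206365 = 0.0006


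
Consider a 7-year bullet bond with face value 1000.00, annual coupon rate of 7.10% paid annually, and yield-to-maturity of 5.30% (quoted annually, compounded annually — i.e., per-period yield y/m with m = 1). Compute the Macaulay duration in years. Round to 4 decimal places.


Coupon per period c = face * coupon_rate / m = 71.000000
Periods per year m = 1; per-period yield y/m = 0.053000
Number of cashflows N = 7
Cashflows (t years, CF_t, discount factor 1/(1+y/m)^(m*t), PV):
  t = 1.0000: CF_t = 71.000000, DF = 0.949668, PV = 67.426401
  t = 2.0000: CF_t = 71.000000, DF = 0.901869, PV = 64.032669
  t = 3.0000: CF_t = 71.000000, DF = 0.856475, PV = 60.809752
  t = 4.0000: CF_t = 71.000000, DF = 0.813367, PV = 57.749053
  t = 5.0000: CF_t = 71.000000, DF = 0.772428, PV = 54.842405
  t = 6.0000: CF_t = 71.000000, DF = 0.733550, PV = 52.082056
  t = 7.0000: CF_t = 1071.000000, DF = 0.696629, PV = 746.089405
Price P = sum_t PV_t = 1103.031741
Macaulay numerator sum_t t * PV_t:
  t * PV_t at t = 1.0000: 67.426401
  t * PV_t at t = 2.0000: 128.065339
  t * PV_t at t = 3.0000: 182.429257
  t * PV_t at t = 4.0000: 230.996210
  t * PV_t at t = 5.0000: 274.212026
  t * PV_t at t = 6.0000: 312.492337
  t * PV_t at t = 7.0000: 5222.625832
Macaulay duration D = (sum_t t * PV_t) / P = 6418.247402 / 1103.031741 = 5.818733

Answer: Macaulay duration = 5.8187 years


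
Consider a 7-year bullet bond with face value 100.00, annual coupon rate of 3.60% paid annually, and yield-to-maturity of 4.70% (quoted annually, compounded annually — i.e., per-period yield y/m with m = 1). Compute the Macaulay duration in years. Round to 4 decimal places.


Answer: Macaulay duration = 6.2835 years

Derivation:
Coupon per period c = face * coupon_rate / m = 3.600000
Periods per year m = 1; per-period yield y/m = 0.047000
Number of cashflows N = 7
Cashflows (t years, CF_t, discount factor 1/(1+y/m)^(m*t), PV):
  t = 1.0000: CF_t = 3.600000, DF = 0.955110, PV = 3.438395
  t = 2.0000: CF_t = 3.600000, DF = 0.912235, PV = 3.284045
  t = 3.0000: CF_t = 3.600000, DF = 0.871284, PV = 3.136624
  t = 4.0000: CF_t = 3.600000, DF = 0.832172, PV = 2.995820
  t = 5.0000: CF_t = 3.600000, DF = 0.794816, PV = 2.861338
  t = 6.0000: CF_t = 3.600000, DF = 0.759137, PV = 2.732892
  t = 7.0000: CF_t = 103.600000, DF = 0.725059, PV = 75.116092
Price P = sum_t PV_t = 93.565206
Macaulay numerator sum_t t * PV_t:
  t * PV_t at t = 1.0000: 3.438395
  t * PV_t at t = 2.0000: 6.568091
  t * PV_t at t = 3.0000: 9.409872
  t * PV_t at t = 4.0000: 11.983282
  t * PV_t at t = 5.0000: 14.306688
  t * PV_t at t = 6.0000: 16.397350
  t * PV_t at t = 7.0000: 525.812642
Macaulay duration D = (sum_t t * PV_t) / P = 587.916319 / 93.565206 = 6.283493


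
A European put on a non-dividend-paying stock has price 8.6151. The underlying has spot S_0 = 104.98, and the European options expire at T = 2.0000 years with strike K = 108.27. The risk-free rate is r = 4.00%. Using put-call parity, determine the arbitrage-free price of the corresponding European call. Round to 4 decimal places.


Answer: Call price = 13.6493

Derivation:
Put-call parity: C - P = S_0 * exp(-qT) - K * exp(-rT).
S_0 * exp(-qT) = 104.9800 * 1.00000000 = 104.98000000
K * exp(-rT) = 108.2700 * 0.92311635 = 99.94580682
C = P + S*exp(-qT) - K*exp(-rT)
C = 8.6151 + 104.98000000 - 99.94580682 = 13.6493


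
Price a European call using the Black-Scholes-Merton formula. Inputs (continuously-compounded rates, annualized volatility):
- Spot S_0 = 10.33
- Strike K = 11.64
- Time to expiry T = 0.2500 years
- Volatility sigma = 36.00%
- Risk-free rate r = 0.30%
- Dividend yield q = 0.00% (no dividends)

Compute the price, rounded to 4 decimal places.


d1 = (ln(S/K) + (r - q + 0.5*sigma^2) * T) / (sigma * sqrt(T)) = -0.56913977
d2 = d1 - sigma * sqrt(T) = -0.74913977
exp(-rT) = 0.99925028; exp(-qT) = 1.00000000
C = S_0 * exp(-qT) * N(d1) - K * exp(-rT) * N(d2)
N(d1) = 0.28463064; N(d2) = 0.22688648
C = 10.3300 * 1.00000000 * 0.28463064 - 11.6400 * 0.99925028 * 0.22688648 = 0.3013

Answer: Price = 0.3013


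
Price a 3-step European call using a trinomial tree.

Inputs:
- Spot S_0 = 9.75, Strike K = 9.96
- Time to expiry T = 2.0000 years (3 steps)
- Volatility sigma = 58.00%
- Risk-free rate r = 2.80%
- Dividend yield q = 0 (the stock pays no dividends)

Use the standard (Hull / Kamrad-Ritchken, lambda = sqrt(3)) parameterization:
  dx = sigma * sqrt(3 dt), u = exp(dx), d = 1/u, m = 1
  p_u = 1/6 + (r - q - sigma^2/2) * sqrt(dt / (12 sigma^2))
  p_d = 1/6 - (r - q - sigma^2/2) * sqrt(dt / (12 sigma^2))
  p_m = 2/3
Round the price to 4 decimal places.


dt = T/N = 0.666667; dx = sigma*sqrt(3*dt) = 0.820244
u = exp(dx) = 2.271054; d = 1/u = 0.440324
p_u = 0.109692, p_m = 0.666667, p_d = 0.223642
Discount per step: exp(-r*dt) = 0.981506
Stock lattice S(k, j) with j the centered position index:
  k=0: S(0,+0) = 9.7500
  k=1: S(1,-1) = 4.2932; S(1,+0) = 9.7500; S(1,+1) = 22.1428
  k=2: S(2,-2) = 1.8904; S(2,-1) = 4.2932; S(2,+0) = 9.7500; S(2,+1) = 22.1428; S(2,+2) = 50.2874
  k=3: S(3,-3) = 0.8324; S(3,-2) = 1.8904; S(3,-1) = 4.2932; S(3,+0) = 9.7500; S(3,+1) = 22.1428; S(3,+2) = 50.2874; S(3,+3) = 114.2054
Terminal payoffs V(N, j) = max(S_T - K, 0):
  V(3,-3) = 0.000000; V(3,-2) = 0.000000; V(3,-1) = 0.000000; V(3,+0) = 0.000000; V(3,+1) = 12.182773; V(3,+2) = 40.327424; V(3,+3) = 104.245434
Backward induction: V(k, j) = exp(-r*dt) * [p_u * V(k+1, j+1) + p_m * V(k+1, j) + p_d * V(k+1, j-1)]
  V(2,-2) = exp(-r*dt) * [p_u*0.000000 + p_m*0.000000 + p_d*0.000000] = 0.000000
  V(2,-1) = exp(-r*dt) * [p_u*0.000000 + p_m*0.000000 + p_d*0.000000] = 0.000000
  V(2,+0) = exp(-r*dt) * [p_u*12.182773 + p_m*0.000000 + p_d*0.000000] = 1.311636
  V(2,+1) = exp(-r*dt) * [p_u*40.327424 + p_m*12.182773 + p_d*0.000000] = 12.313424
  V(2,+2) = exp(-r*dt) * [p_u*104.245434 + p_m*40.327424 + p_d*12.182773] = 40.285332
  V(1,-1) = exp(-r*dt) * [p_u*1.311636 + p_m*0.000000 + p_d*0.000000] = 0.141215
  V(1,+0) = exp(-r*dt) * [p_u*12.313424 + p_m*1.311636 + p_d*0.000000] = 2.183955
  V(1,+1) = exp(-r*dt) * [p_u*40.285332 + p_m*12.313424 + p_d*1.311636] = 12.682295
  V(0,+0) = exp(-r*dt) * [p_u*12.682295 + p_m*2.183955 + p_d*0.141215] = 2.825457

Answer: Price = V(0,0) = 2.8255


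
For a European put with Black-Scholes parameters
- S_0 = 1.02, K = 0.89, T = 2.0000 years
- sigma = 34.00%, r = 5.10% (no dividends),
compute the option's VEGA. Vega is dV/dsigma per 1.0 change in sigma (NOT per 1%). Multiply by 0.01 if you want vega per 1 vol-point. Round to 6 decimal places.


Answer: Vega = 0.438903

Derivation:
d1 = 0.7360907628; d2 = 0.2552581516
phi(d1) = 0.3042658848; exp(-qT) = 1.0000000000; exp(-rT) = 0.9030295517
Vega = S * exp(-qT) * phi(d1) * sqrt(T) = 1.0200 * 1.0000000000 * 0.3042658848 * 1.4142135624 = 0.438903


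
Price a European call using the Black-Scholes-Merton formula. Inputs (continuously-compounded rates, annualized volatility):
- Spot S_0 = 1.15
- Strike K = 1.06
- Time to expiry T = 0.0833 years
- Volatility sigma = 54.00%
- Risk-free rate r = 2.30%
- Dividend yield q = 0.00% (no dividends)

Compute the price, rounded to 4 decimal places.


d1 = (ln(S/K) + (r - q + 0.5*sigma^2) * T) / (sigma * sqrt(T)) = 0.61310230
d2 = d1 - sigma * sqrt(T) = 0.45724891
exp(-rT) = 0.99808593; exp(-qT) = 1.00000000
C = S_0 * exp(-qT) * N(d1) - K * exp(-rT) * N(d2)
N(d1) = 0.73009565; N(d2) = 0.67625393
C = 1.1500 * 1.00000000 * 0.73009565 - 1.0600 * 0.99808593 * 0.67625393 = 0.1242

Answer: Price = 0.1242


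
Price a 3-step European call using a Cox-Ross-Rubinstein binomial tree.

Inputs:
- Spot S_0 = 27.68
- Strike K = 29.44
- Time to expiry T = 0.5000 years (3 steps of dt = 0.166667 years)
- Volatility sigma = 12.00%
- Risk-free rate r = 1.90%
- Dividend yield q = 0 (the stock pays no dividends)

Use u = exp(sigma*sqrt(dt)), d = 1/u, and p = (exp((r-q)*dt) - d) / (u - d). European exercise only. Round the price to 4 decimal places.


dt = T/N = 0.166667
u = exp(sigma*sqrt(dt)) = 1.050210; d = 1/u = 0.952191
p = (exp((r-q)*dt) - d) / (u - d) = 0.520113
Discount per step: exp(-r*dt) = 0.996838
Stock lattice S(k, i) with i counting down-moves:
  k=0: S(0,0) = 27.6800
  k=1: S(1,0) = 29.0698; S(1,1) = 26.3566
  k=2: S(2,0) = 30.5294; S(2,1) = 27.6800; S(2,2) = 25.0966
  k=3: S(3,0) = 32.0623; S(3,1) = 29.0698; S(3,2) = 26.3566; S(3,3) = 23.8967
Terminal payoffs V(N, i) = max(S_T - K, 0):
  V(3,0) = 2.622256; V(3,1) = 0.000000; V(3,2) = 0.000000; V(3,3) = 0.000000
Backward induction: V(k, i) = exp(-r*dt) * [p * V(k+1, i) + (1-p) * V(k+1, i+1)].
  V(2,0) = exp(-r*dt) * [p*2.622256 + (1-p)*0.000000] = 1.359557
  V(2,1) = exp(-r*dt) * [p*0.000000 + (1-p)*0.000000] = 0.000000
  V(2,2) = exp(-r*dt) * [p*0.000000 + (1-p)*0.000000] = 0.000000
  V(1,0) = exp(-r*dt) * [p*1.359557 + (1-p)*0.000000] = 0.704888
  V(1,1) = exp(-r*dt) * [p*0.000000 + (1-p)*0.000000] = 0.000000
  V(0,0) = exp(-r*dt) * [p*0.704888 + (1-p)*0.000000] = 0.365462

Answer: Price = V(0,0) = 0.3655


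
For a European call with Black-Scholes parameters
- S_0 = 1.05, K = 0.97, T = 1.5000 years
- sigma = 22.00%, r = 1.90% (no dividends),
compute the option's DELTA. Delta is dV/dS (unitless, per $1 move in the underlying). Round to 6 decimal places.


Answer: Delta = 0.703543

Derivation:
d1 = 0.5346173611; d2 = 0.2651734894
phi(d1) = 0.3458167064; exp(-qT) = 1.0000000000; exp(-rT) = 0.9719022941
N(d1) = 0.7035427620
Delta = exp(-qT) * N(d1) = 1.0000000000 * 0.7035427620 = 0.703543


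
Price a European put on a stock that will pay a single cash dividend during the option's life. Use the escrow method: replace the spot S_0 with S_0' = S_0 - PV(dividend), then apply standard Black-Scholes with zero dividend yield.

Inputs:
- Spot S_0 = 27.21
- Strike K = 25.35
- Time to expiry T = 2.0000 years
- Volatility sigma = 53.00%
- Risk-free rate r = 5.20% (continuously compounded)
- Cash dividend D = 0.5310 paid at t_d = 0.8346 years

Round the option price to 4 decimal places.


Answer: Price = 5.4589

Derivation:
PV(D) = D * exp(-r * t_d) = 0.5310 * 0.95752907 = 0.50844794
S_0' = S_0 - PV(D) = 27.2100 - 0.50844794 = 26.70155206
d1 = (ln(S_0'/K) + (r + sigma^2/2)*T) / (sigma*sqrt(T)) = 0.58282004
d2 = d1 - sigma*sqrt(T) = -0.16671315
exp(-rT) = 0.90122530
N(-d1) = 0.28000723; N(-d2) = 0.56620212
P = K * exp(-rT) * N(-d2) - S_0' * N(-d1) = 25.3500 * 0.90122530 * 0.56620212 - 26.70155206 * 0.28000723 = 5.4589


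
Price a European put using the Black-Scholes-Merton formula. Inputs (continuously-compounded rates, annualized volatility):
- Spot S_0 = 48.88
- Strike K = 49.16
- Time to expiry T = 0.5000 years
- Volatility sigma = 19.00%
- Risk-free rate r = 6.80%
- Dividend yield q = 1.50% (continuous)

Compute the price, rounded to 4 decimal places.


d1 = (ln(S/K) + (r - q + 0.5*sigma^2) * T) / (sigma * sqrt(T)) = 0.22190522
d2 = d1 - sigma * sqrt(T) = 0.08755493
exp(-rT) = 0.96657150; exp(-qT) = 0.99252805
P = K * exp(-rT) * N(-d2) - S_0 * exp(-qT) * N(-d1)
N(-d1) = 0.41219383; N(-d2) = 0.46511521
P = 49.1600 * 0.96657150 * 0.46511521 - 48.8800 * 0.99252805 * 0.41219383 = 2.1032

Answer: Price = 2.1032


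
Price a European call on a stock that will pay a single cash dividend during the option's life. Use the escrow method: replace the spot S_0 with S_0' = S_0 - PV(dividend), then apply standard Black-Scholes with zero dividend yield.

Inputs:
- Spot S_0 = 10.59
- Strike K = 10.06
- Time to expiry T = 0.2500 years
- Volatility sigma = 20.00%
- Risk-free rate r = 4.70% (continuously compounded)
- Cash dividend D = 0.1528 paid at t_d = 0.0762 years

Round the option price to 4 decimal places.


Answer: Price = 0.7010

Derivation:
PV(D) = D * exp(-r * t_d) = 0.1528 * 0.99642501 = 0.15225374
S_0' = S_0 - PV(D) = 10.5900 - 0.15225374 = 10.43774626
d1 = (ln(S_0'/K) + (r + sigma^2/2)*T) / (sigma*sqrt(T)) = 0.53611519
d2 = d1 - sigma*sqrt(T) = 0.43611519
exp(-rT) = 0.98831876
N(d1) = 0.70406053; N(d2) = 0.66862342
C = S_0' * N(d1) - K * exp(-rT) * N(d2) = 10.43774626 * 0.70406053 - 10.0600 * 0.98831876 * 0.66862342 = 0.7010


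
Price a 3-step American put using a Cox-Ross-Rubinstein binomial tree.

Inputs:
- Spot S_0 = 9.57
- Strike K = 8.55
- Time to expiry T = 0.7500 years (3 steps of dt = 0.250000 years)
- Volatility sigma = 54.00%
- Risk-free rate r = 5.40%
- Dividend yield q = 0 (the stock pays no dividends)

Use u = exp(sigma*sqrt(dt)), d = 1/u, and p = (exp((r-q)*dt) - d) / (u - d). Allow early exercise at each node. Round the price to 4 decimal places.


dt = T/N = 0.250000
u = exp(sigma*sqrt(dt)) = 1.309964; d = 1/u = 0.763379
p = (exp((r-q)*dt) - d) / (u - d) = 0.457773
Discount per step: exp(-r*dt) = 0.986591
Stock lattice S(k, i) with i counting down-moves:
  k=0: S(0,0) = 9.5700
  k=1: S(1,0) = 12.5364; S(1,1) = 7.3055
  k=2: S(2,0) = 16.4222; S(2,1) = 9.5700; S(2,2) = 5.5769
  k=3: S(3,0) = 21.5125; S(3,1) = 12.5364; S(3,2) = 7.3055; S(3,3) = 4.2573
Terminal payoffs V(N, i) = max(K - S_T, 0):
  V(3,0) = 0.000000; V(3,1) = 0.000000; V(3,2) = 1.244458; V(3,3) = 4.292708
Backward induction: V(k, i) = exp(-r*dt) * [p * V(k+1, i) + (1-p) * V(k+1, i+1)]; then take max(V_cont, immediate exercise) for American.
  V(2,0) = exp(-r*dt) * [p*0.000000 + (1-p)*0.000000] = 0.000000; exercise = 0.000000; V(2,0) = max -> 0.000000
  V(2,1) = exp(-r*dt) * [p*0.000000 + (1-p)*1.244458] = 0.665730; exercise = 0.000000; V(2,1) = max -> 0.665730
  V(2,2) = exp(-r*dt) * [p*1.244458 + (1-p)*4.292708] = 2.858450; exercise = 2.973099; V(2,2) = max -> 2.973099
  V(1,0) = exp(-r*dt) * [p*0.000000 + (1-p)*0.665730] = 0.356136; exercise = 0.000000; V(1,0) = max -> 0.356136
  V(1,1) = exp(-r*dt) * [p*0.665730 + (1-p)*2.973099] = 1.891144; exercise = 1.244458; V(1,1) = max -> 1.891144
  V(0,0) = exp(-r*dt) * [p*0.356136 + (1-p)*1.891144] = 1.172522; exercise = 0.000000; V(0,0) = max -> 1.172522

Answer: Price = V(0,0) = 1.1725


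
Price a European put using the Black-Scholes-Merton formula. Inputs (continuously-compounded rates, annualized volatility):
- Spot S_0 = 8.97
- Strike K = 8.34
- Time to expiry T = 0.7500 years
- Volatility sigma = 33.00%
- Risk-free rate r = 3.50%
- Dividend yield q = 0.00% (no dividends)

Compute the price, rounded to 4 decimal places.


d1 = (ln(S/K) + (r - q + 0.5*sigma^2) * T) / (sigma * sqrt(T)) = 0.48955790
d2 = d1 - sigma * sqrt(T) = 0.20376951
exp(-rT) = 0.97409154; exp(-qT) = 1.00000000
P = K * exp(-rT) * N(-d2) - S_0 * exp(-qT) * N(-d1)
N(-d1) = 0.31222339; N(-d2) = 0.41926681
P = 8.3400 * 0.97409154 * 0.41926681 - 8.9700 * 1.00000000 * 0.31222339 = 0.6054

Answer: Price = 0.6054


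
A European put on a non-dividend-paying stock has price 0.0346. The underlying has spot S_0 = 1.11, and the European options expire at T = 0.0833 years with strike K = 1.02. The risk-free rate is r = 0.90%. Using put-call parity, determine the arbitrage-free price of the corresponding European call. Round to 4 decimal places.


Answer: Call price = 0.1254

Derivation:
Put-call parity: C - P = S_0 * exp(-qT) - K * exp(-rT).
S_0 * exp(-qT) = 1.1100 * 1.00000000 = 1.11000000
K * exp(-rT) = 1.0200 * 0.99925058 = 1.01923559
C = P + S*exp(-qT) - K*exp(-rT)
C = 0.0346 + 1.11000000 - 1.01923559 = 0.1254


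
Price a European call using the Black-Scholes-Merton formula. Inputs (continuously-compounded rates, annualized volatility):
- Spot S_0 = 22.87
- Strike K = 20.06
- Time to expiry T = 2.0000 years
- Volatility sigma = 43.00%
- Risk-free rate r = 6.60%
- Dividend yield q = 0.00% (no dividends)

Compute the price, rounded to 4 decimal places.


d1 = (ln(S/K) + (r - q + 0.5*sigma^2) * T) / (sigma * sqrt(T)) = 0.73670368
d2 = d1 - sigma * sqrt(T) = 0.12859185
exp(-rT) = 0.87634100; exp(-qT) = 1.00000000
C = S_0 * exp(-qT) * N(d1) - K * exp(-rT) * N(d2)
N(d1) = 0.76934872; N(d2) = 0.55115969
C = 22.8700 * 1.00000000 * 0.76934872 - 20.0600 * 0.87634100 * 0.55115969 = 7.9059

Answer: Price = 7.9059


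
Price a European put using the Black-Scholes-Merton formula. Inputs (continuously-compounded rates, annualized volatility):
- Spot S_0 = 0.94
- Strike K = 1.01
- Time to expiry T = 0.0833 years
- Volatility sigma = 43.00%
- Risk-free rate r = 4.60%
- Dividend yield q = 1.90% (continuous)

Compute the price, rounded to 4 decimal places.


d1 = (ln(S/K) + (r - q + 0.5*sigma^2) * T) / (sigma * sqrt(T)) = -0.49857226
d2 = d1 - sigma * sqrt(T) = -0.62267774
exp(-rT) = 0.99617553; exp(-qT) = 0.99841855
P = K * exp(-rT) * N(-d2) - S_0 * exp(-qT) * N(-d1)
N(-d1) = 0.69095962; N(-d2) = 0.73325184
P = 1.0100 * 0.99617553 * 0.73325184 - 0.9400 * 0.99841855 * 0.69095962 = 0.0893

Answer: Price = 0.0893


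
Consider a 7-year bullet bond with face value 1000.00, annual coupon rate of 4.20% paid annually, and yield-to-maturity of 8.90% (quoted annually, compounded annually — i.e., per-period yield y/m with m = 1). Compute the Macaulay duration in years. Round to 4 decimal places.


Answer: Macaulay duration = 6.0714 years

Derivation:
Coupon per period c = face * coupon_rate / m = 42.000000
Periods per year m = 1; per-period yield y/m = 0.089000
Number of cashflows N = 7
Cashflows (t years, CF_t, discount factor 1/(1+y/m)^(m*t), PV):
  t = 1.0000: CF_t = 42.000000, DF = 0.918274, PV = 38.567493
  t = 2.0000: CF_t = 42.000000, DF = 0.843226, PV = 35.415513
  t = 3.0000: CF_t = 42.000000, DF = 0.774313, PV = 32.521132
  t = 4.0000: CF_t = 42.000000, DF = 0.711031, PV = 29.863298
  t = 5.0000: CF_t = 42.000000, DF = 0.652921, PV = 27.422680
  t = 6.0000: CF_t = 42.000000, DF = 0.599560, PV = 25.181524
  t = 7.0000: CF_t = 1042.000000, DF = 0.550560, PV = 573.683766
Price P = sum_t PV_t = 762.655406
Macaulay numerator sum_t t * PV_t:
  t * PV_t at t = 1.0000: 38.567493
  t * PV_t at t = 2.0000: 70.831025
  t * PV_t at t = 3.0000: 97.563395
  t * PV_t at t = 4.0000: 119.453193
  t * PV_t at t = 5.0000: 137.113399
  t * PV_t at t = 6.0000: 151.089145
  t * PV_t at t = 7.0000: 4015.786364
Macaulay duration D = (sum_t t * PV_t) / P = 4630.404013 / 762.655406 = 6.071424


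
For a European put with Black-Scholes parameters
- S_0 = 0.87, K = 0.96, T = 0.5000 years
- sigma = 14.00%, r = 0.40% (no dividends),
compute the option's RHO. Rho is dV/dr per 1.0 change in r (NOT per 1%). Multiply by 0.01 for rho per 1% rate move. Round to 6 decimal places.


Answer: Rho = -0.405752

Derivation:
d1 = -0.9246943748; d2 = -1.0236893242
phi(d1) = 0.2601574182; exp(-qT) = 1.0000000000; exp(-rT) = 0.9980019987
N(-d2) = 0.8470089803
Rho = -K*T*exp(-rT)*N(-d2) = -0.9600 * 0.5000 * 0.9980019987 * 0.8470089803 = -0.405752


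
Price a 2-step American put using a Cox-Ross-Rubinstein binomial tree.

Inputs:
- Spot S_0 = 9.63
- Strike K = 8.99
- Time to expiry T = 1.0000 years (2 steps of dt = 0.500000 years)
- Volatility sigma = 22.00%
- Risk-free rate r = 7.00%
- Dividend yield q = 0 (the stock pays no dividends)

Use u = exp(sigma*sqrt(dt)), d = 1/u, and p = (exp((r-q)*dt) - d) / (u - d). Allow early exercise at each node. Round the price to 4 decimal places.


dt = T/N = 0.500000
u = exp(sigma*sqrt(dt)) = 1.168316; d = 1/u = 0.855933
p = (exp((r-q)*dt) - d) / (u - d) = 0.575213
Discount per step: exp(-r*dt) = 0.965605
Stock lattice S(k, i) with i counting down-moves:
  k=0: S(0,0) = 9.6300
  k=1: S(1,0) = 11.2509; S(1,1) = 8.2426
  k=2: S(2,0) = 13.1446; S(2,1) = 9.6300; S(2,2) = 7.0551
Terminal payoffs V(N, i) = max(K - S_T, 0):
  V(2,0) = 0.000000; V(2,1) = 0.000000; V(2,2) = 1.934861
Backward induction: V(k, i) = exp(-r*dt) * [p * V(k+1, i) + (1-p) * V(k+1, i+1)]; then take max(V_cont, immediate exercise) for American.
  V(1,0) = exp(-r*dt) * [p*0.000000 + (1-p)*0.000000] = 0.000000; exercise = 0.000000; V(1,0) = max -> 0.000000
  V(1,1) = exp(-r*dt) * [p*0.000000 + (1-p)*1.934861] = 0.793635; exercise = 0.747368; V(1,1) = max -> 0.793635
  V(0,0) = exp(-r*dt) * [p*0.000000 + (1-p)*0.793635] = 0.325531; exercise = 0.000000; V(0,0) = max -> 0.325531

Answer: Price = V(0,0) = 0.3255


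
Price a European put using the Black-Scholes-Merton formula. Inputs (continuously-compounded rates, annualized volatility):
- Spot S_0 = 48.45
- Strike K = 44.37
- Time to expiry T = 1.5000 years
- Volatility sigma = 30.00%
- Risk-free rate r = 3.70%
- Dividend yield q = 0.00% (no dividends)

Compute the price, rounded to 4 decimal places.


d1 = (ln(S/K) + (r - q + 0.5*sigma^2) * T) / (sigma * sqrt(T)) = 0.57418427
d2 = d1 - sigma * sqrt(T) = 0.20676081
exp(-rT) = 0.94601202; exp(-qT) = 1.00000000
P = K * exp(-rT) * N(-d2) - S_0 * exp(-qT) * N(-d1)
N(-d1) = 0.28292156; N(-d2) = 0.41809833
P = 44.3700 * 0.94601202 * 0.41809833 - 48.4500 * 1.00000000 * 0.28292156 = 3.8419

Answer: Price = 3.8419


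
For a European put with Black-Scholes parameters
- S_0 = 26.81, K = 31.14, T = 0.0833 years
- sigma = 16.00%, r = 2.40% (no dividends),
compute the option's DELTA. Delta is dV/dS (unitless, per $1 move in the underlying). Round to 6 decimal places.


Answer: Delta = -0.999253

Derivation:
d1 = -3.1757609146; d2 = -3.2219396976
phi(d1) = 0.0025756143; exp(-qT) = 1.0000000000; exp(-rT) = 0.9980027971
N(-d1) = 0.9992527797
Delta = -exp(-qT) * N(-d1) = -1.0000000000 * 0.9992527797 = -0.999253


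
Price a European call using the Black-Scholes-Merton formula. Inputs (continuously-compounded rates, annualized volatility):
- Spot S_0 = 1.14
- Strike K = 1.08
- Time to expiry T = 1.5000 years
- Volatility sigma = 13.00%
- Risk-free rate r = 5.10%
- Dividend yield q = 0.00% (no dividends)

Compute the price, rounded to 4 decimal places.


d1 = (ln(S/K) + (r - q + 0.5*sigma^2) * T) / (sigma * sqrt(T)) = 0.89966757
d2 = d1 - sigma * sqrt(T) = 0.74045074
exp(-rT) = 0.92635291; exp(-qT) = 1.00000000
C = S_0 * exp(-qT) * N(d1) - K * exp(-rT) * N(d2)
N(d1) = 0.81585141; N(d2) = 0.77048673
C = 1.1400 * 1.00000000 * 0.81585141 - 1.0800 * 0.92635291 * 0.77048673 = 0.1592

Answer: Price = 0.1592


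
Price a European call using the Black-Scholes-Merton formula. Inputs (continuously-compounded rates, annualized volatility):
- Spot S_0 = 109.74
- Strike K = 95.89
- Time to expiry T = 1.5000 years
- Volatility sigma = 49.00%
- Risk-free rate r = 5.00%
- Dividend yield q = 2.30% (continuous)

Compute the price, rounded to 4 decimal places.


d1 = (ln(S/K) + (r - q + 0.5*sigma^2) * T) / (sigma * sqrt(T)) = 0.59235532
d2 = d1 - sigma * sqrt(T) = -0.00776966
exp(-rT) = 0.92774349; exp(-qT) = 0.96608834
C = S_0 * exp(-qT) * N(d1) - K * exp(-rT) * N(d2)
N(d1) = 0.72319366; N(d2) = 0.49690038
C = 109.7400 * 0.96608834 * 0.72319366 - 95.8900 * 0.92774349 * 0.49690038 = 32.4670

Answer: Price = 32.4670


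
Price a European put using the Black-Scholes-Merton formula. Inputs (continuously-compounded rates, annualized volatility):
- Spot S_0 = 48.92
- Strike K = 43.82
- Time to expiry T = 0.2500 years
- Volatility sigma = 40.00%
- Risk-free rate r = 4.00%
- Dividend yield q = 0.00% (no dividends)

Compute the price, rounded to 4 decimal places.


Answer: Price = 1.5487

Derivation:
d1 = (ln(S/K) + (r - q + 0.5*sigma^2) * T) / (sigma * sqrt(T)) = 0.70047988
d2 = d1 - sigma * sqrt(T) = 0.50047988
exp(-rT) = 0.99004983; exp(-qT) = 1.00000000
P = K * exp(-rT) * N(-d2) - S_0 * exp(-qT) * N(-d1)
N(-d1) = 0.24181383; N(-d2) = 0.30836861
P = 43.8200 * 0.99004983 * 0.30836861 - 48.9200 * 1.00000000 * 0.24181383 = 1.5487


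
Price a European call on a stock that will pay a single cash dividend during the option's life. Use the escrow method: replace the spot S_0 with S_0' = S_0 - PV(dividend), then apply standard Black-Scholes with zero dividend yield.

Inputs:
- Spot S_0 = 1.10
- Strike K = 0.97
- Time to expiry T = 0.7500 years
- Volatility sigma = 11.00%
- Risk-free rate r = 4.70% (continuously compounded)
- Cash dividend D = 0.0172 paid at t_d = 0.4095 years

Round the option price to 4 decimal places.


Answer: Price = 0.1494

Derivation:
PV(D) = D * exp(-r * t_d) = 0.0172 * 0.98093753 = 0.01687213
S_0' = S_0 - PV(D) = 1.1000 - 0.01687213 = 1.08312787
d1 = (ln(S_0'/K) + (r + sigma^2/2)*T) / (sigma*sqrt(T)) = 1.57563867
d2 = d1 - sigma*sqrt(T) = 1.48037588
exp(-rT) = 0.96536405
N(d1) = 0.94244545; N(d2) = 0.93061352
C = S_0' * N(d1) - K * exp(-rT) * N(d2) = 1.08312787 * 0.94244545 - 0.9700 * 0.96536405 * 0.93061352 = 0.1494


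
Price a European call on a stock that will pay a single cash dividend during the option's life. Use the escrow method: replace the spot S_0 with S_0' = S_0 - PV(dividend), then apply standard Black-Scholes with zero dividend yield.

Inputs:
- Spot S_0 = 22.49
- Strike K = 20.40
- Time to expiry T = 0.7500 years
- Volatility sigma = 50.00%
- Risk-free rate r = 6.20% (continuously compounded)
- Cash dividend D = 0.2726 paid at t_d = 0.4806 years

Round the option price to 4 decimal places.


PV(D) = D * exp(-r * t_d) = 0.2726 * 0.97064236 = 0.26459711
S_0' = S_0 - PV(D) = 22.4900 - 0.26459711 = 22.22540289
d1 = (ln(S_0'/K) + (r + sigma^2/2)*T) / (sigma*sqrt(T)) = 0.52181150
d2 = d1 - sigma*sqrt(T) = 0.08879880
exp(-rT) = 0.95456456
N(d1) = 0.69909921; N(d2) = 0.53537909
C = S_0' * N(d1) - K * exp(-rT) * N(d2) = 22.22540289 * 0.69909921 - 20.4000 * 0.95456456 * 0.53537909 = 5.1123

Answer: Price = 5.1123


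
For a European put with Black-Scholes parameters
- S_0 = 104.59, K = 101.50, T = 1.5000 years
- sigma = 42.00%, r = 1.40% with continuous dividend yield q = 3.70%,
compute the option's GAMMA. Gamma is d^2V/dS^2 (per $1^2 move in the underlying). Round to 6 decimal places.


Answer: Gamma = 0.006802

Derivation:
d1 = 0.2484271453; d2 = -0.2659657007
phi(d1) = 0.3868197114; exp(-qT) = 0.9460120237; exp(-rT) = 0.9792189646
Gamma = exp(-qT) * phi(d1) / (S * sigma * sqrt(T)) = 0.9460120237 * 0.3868197114 / (104.5900 * 0.4200 * 1.2247448714) = 0.006802


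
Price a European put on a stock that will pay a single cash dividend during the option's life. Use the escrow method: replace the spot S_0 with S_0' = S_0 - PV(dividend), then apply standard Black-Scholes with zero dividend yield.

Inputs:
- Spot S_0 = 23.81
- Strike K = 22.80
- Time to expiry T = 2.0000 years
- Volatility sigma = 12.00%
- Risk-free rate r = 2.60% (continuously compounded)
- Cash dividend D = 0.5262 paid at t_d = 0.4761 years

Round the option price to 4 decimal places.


PV(D) = D * exp(-r * t_d) = 0.5262 * 0.98769770 = 0.51972653
S_0' = S_0 - PV(D) = 23.8100 - 0.51972653 = 23.29027347
d1 = (ln(S_0'/K) + (r + sigma^2/2)*T) / (sigma*sqrt(T)) = 0.51663160
d2 = d1 - sigma*sqrt(T) = 0.34692597
exp(-rT) = 0.94932887
N(-d1) = 0.30270668; N(-d2) = 0.36432347
P = K * exp(-rT) * N(-d2) - S_0' * N(-d1) = 22.8000 * 0.94932887 * 0.36432347 - 23.29027347 * 0.30270668 = 0.8356

Answer: Price = 0.8356


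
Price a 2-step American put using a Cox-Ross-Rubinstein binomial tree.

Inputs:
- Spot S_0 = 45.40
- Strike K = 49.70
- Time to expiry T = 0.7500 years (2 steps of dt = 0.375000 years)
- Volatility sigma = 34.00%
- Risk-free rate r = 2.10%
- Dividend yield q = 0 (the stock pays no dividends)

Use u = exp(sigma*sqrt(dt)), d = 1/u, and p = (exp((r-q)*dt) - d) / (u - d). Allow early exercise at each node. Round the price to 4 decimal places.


dt = T/N = 0.375000
u = exp(sigma*sqrt(dt)) = 1.231468; d = 1/u = 0.812039
p = (exp((r-q)*dt) - d) / (u - d) = 0.466985
Discount per step: exp(-r*dt) = 0.992156
Stock lattice S(k, i) with i counting down-moves:
  k=0: S(0,0) = 45.4000
  k=1: S(1,0) = 55.9086; S(1,1) = 36.8666
  k=2: S(2,0) = 68.8497; S(2,1) = 45.4000; S(2,2) = 29.9371
Terminal payoffs V(N, i) = max(K - S_T, 0):
  V(2,0) = 0.000000; V(2,1) = 4.300000; V(2,2) = 19.762890
Backward induction: V(k, i) = exp(-r*dt) * [p * V(k+1, i) + (1-p) * V(k+1, i+1)]; then take max(V_cont, immediate exercise) for American.
  V(1,0) = exp(-r*dt) * [p*0.000000 + (1-p)*4.300000] = 2.273985; exercise = 0.000000; V(1,0) = max -> 2.273985
  V(1,1) = exp(-r*dt) * [p*4.300000 + (1-p)*19.762890] = 12.443569; exercise = 12.833419; V(1,1) = max -> 12.833419
  V(0,0) = exp(-r*dt) * [p*2.273985 + (1-p)*12.833419] = 7.840333; exercise = 4.300000; V(0,0) = max -> 7.840333

Answer: Price = V(0,0) = 7.8403


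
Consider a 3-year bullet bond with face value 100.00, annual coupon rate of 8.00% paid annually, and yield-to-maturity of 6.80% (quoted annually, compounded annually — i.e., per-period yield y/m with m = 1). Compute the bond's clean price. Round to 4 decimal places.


Coupon per period c = face * coupon_rate / m = 8.000000
Periods per year m = 1; per-period yield y/m = 0.068000
Number of cashflows N = 3
Cashflows (t years, CF_t, discount factor 1/(1+y/m)^(m*t), PV):
  t = 1.0000: CF_t = 8.000000, DF = 0.936330, PV = 7.490637
  t = 2.0000: CF_t = 8.000000, DF = 0.876713, PV = 7.013705
  t = 3.0000: CF_t = 108.000000, DF = 0.820892, PV = 88.656381
Price P = sum_t PV_t = 103.160722

Answer: Price = 103.1607


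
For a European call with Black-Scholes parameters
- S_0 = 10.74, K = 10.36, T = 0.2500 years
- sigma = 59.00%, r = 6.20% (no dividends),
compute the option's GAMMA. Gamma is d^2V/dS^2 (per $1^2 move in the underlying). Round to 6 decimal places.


Answer: Gamma = 0.119549

Derivation:
d1 = 0.3221537364; d2 = 0.0271537364
phi(d1) = 0.3787685115; exp(-qT) = 1.0000000000; exp(-rT) = 0.9846195068
Gamma = exp(-qT) * phi(d1) / (S * sigma * sqrt(T)) = 1.0000000000 * 0.3787685115 / (10.7400 * 0.5900 * 0.5000000000) = 0.119549


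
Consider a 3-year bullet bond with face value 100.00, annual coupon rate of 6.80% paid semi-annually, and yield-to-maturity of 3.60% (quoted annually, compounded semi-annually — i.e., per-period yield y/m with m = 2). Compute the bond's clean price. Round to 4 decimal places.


Coupon per period c = face * coupon_rate / m = 3.400000
Periods per year m = 2; per-period yield y/m = 0.018000
Number of cashflows N = 6
Cashflows (t years, CF_t, discount factor 1/(1+y/m)^(m*t), PV):
  t = 0.5000: CF_t = 3.400000, DF = 0.982318, PV = 3.339882
  t = 1.0000: CF_t = 3.400000, DF = 0.964949, PV = 3.280827
  t = 1.5000: CF_t = 3.400000, DF = 0.947887, PV = 3.222817
  t = 2.0000: CF_t = 3.400000, DF = 0.931127, PV = 3.165832
  t = 2.5000: CF_t = 3.400000, DF = 0.914663, PV = 3.109854
  t = 3.0000: CF_t = 103.400000, DF = 0.898490, PV = 92.903884
Price P = sum_t PV_t = 109.023096

Answer: Price = 109.0231
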